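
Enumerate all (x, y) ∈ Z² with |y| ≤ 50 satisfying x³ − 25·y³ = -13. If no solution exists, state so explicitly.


The equation is x³ - 25y³ = -13. For fixed y, x³ = 25·y³ − 13, so a solution requires the RHS to be a perfect cube.
Strategy: iterate y from -50 to 50, compute RHS = 25·y³ − 13, and check whether it is a (positive or negative) perfect cube.
Check small values of y:
  y = 0: RHS = -13 is not a perfect cube.
  y = 1: RHS = 12 is not a perfect cube.
  y = -1: RHS = -38 is not a perfect cube.
  y = 2: RHS = 187 is not a perfect cube.
  y = -2: RHS = -213 is not a perfect cube.
  y = 3: RHS = 662 is not a perfect cube.
  y = -3: RHS = -688 is not a perfect cube.
Continuing the search up to |y| = 50 finds no solutions either.
No (x, y) in the scanned range satisfies the equation.

No integer solutions with |y| ≤ 50.


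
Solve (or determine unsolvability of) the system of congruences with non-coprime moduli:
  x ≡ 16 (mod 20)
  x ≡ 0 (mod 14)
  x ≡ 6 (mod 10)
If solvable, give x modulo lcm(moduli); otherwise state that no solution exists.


Moduli 20, 14, 10 are not pairwise coprime, so CRT works modulo lcm(m_i) when all pairwise compatibility conditions hold.
Pairwise compatibility: gcd(m_i, m_j) must divide a_i - a_j for every pair.
Merge one congruence at a time:
  Start: x ≡ 16 (mod 20).
  Combine with x ≡ 0 (mod 14): gcd(20, 14) = 2; 0 - 16 = -16, which IS divisible by 2, so compatible.
    Write x = 16 + 20·t and substitute into x ≡ 0 (mod 14): 20·t ≡ 0 − 16 = -16 (mod 14).
    Divide the congruence (and modulus) by g = 2: 10·t ≡ -8 (mod 7).
    Reduce coefficients mod 7: 3·t ≡ 6 (mod 7).
    The inverse of 3 mod 7 is 5 (since 3·5 = 15 = 2·7 + 1), so t ≡ 5·6 = 30 ≡ 2 (mod 7).
    Then x = 16 + 20·2 = 56, valid modulo lcm(20, 14) = 140: x ≡ 56 (mod 140).
  Combine with x ≡ 6 (mod 10): gcd(140, 10) = 10; 6 - 56 = -50, which IS divisible by 10, so compatible.
    Write x = 56 + 140·t and substitute into x ≡ 6 (mod 10): 140·t ≡ 6 − 56 = -50 (mod 10).
    Divide the congruence (and modulus) by g = 10: 14·t ≡ -5 (mod 1).
    Modulo 1 every t works; take t = 0.
    Then x = 56 + 140·0 = 56, valid modulo lcm(140, 10) = 140: x ≡ 56 (mod 140).
Verify: 56 mod 20 = 16, 56 mod 14 = 0, 56 mod 10 = 6.

x ≡ 56 (mod 140).


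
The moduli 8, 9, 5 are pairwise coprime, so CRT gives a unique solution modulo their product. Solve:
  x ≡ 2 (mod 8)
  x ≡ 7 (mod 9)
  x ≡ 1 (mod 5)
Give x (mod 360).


Moduli 8, 9, 5 are pairwise coprime; by CRT there is a unique solution modulo M = 8 · 9 · 5 = 360.
Solve pairwise, accumulating the modulus:
  Start with x ≡ 2 (mod 8).
  Combine with x ≡ 7 (mod 9): since gcd(8, 9) = 1, we get a unique residue mod 72.
    Write x = 2 + 8·t and substitute into x ≡ 7 (mod 9): 8·t ≡ 7 − 2 = 5 (mod 9).
    The inverse of 8 mod 9 is 8 (since 8·8 = 64 = 7·9 + 1), so t ≡ 8·5 = 40 ≡ 4 (mod 9).
    Then x = 2 + 8·4 = 34, valid modulo lcm(8, 9) = 72: x ≡ 34 (mod 72).
  Combine with x ≡ 1 (mod 5): since gcd(72, 5) = 1, we get a unique residue mod 360.
    Write x = 34 + 72·t and substitute into x ≡ 1 (mod 5): 72·t ≡ 1 − 34 = -33 (mod 5).
    Reduce coefficients mod 5: 2·t ≡ 2 (mod 5).
    The inverse of 2 mod 5 is 3 (since 2·3 = 6 = 1·5 + 1), so t ≡ 3·2 = 6 ≡ 1 (mod 5).
    Then x = 34 + 72·1 = 106, valid modulo lcm(72, 5) = 360: x ≡ 106 (mod 360).
Verify: 106 mod 8 = 2 ✓, 106 mod 9 = 7 ✓, 106 mod 5 = 1 ✓.

x ≡ 106 (mod 360).


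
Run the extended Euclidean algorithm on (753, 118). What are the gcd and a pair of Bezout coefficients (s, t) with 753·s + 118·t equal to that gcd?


Euclidean algorithm on (753, 118) — divide until remainder is 0:
  753 = 6 · 118 + 45
  118 = 2 · 45 + 28
  45 = 1 · 28 + 17
  28 = 1 · 17 + 11
  17 = 1 · 11 + 6
  11 = 1 · 6 + 5
  6 = 1 · 5 + 1
  5 = 5 · 1 + 0
gcd(753, 118) = 1.
Track Bezout coefficients alongside the remainders: start with r₀ = 753 = a·1 + b·0 (s = 1, t = 0) and r₁ = 118 = a·0 + b·1 (s = 0, t = 1); each new remainder r_{k+1} = r_{k-1} − q_k·r_k inherits s_{k+1} = s_{k-1} − q_k·s_k, t_{k+1} = t_{k-1} − q_k·t_k, so r_k = a·s_k + b·t_k at every step:
  q = 6: r = 45, s = 1 − 6·0 = 1, t = 0 − 6·1 = -6  (check: 753·1 + 118·(-6) = 45)
  q = 2: r = 28, s = 0 − 2·1 = -2, t = 1 − 2·(-6) = 13  (check: 753·(-2) + 118·13 = 28)
  q = 1: r = 17, s = 1 − 1·(-2) = 3, t = -6 − 1·13 = -19  (check: 753·3 + 118·(-19) = 17)
  q = 1: r = 11, s = -2 − 1·3 = -5, t = 13 − 1·(-19) = 32  (check: 753·(-5) + 118·32 = 11)
  q = 1: r = 6, s = 3 − 1·(-5) = 8, t = -19 − 1·32 = -51  (check: 753·8 + 118·(-51) = 6)
  q = 1: r = 5, s = -5 − 1·8 = -13, t = 32 − 1·(-51) = 83  (check: 753·(-13) + 118·83 = 5)
  q = 1: r = 1, s = 8 − 1·(-13) = 21, t = -51 − 1·83 = -134  (check: 753·21 + 118·(-134) = 1)
The row with r = 1 (the gcd) gives the Bezout coefficients s = 21, t = -134.
Result: 753 · (21) + 118 · (-134) = 1.

gcd(753, 118) = 1; s = 21, t = -134 (check: 753·21 + 118·(-134) = 1).


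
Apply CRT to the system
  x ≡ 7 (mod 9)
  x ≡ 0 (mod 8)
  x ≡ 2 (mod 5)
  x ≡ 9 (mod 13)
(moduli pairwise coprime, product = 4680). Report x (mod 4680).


Product of moduli M = 9 · 8 · 5 · 13 = 4680.
Merge one congruence at a time:
  Start: x ≡ 7 (mod 9).
  Combine with x ≡ 0 (mod 8); new modulus lcm = 72.
    Write x = 7 + 9·t and substitute into x ≡ 0 (mod 8): 9·t ≡ 0 − 7 = -7 (mod 8).
    Reduce coefficients mod 8: 1·t ≡ 1 (mod 8).
    So t ≡ 1 (mod 8).
    Then x = 7 + 9·1 = 16, valid modulo lcm(9, 8) = 72: x ≡ 16 (mod 72).
  Combine with x ≡ 2 (mod 5); new modulus lcm = 360.
    Write x = 16 + 72·t and substitute into x ≡ 2 (mod 5): 72·t ≡ 2 − 16 = -14 (mod 5).
    Reduce coefficients mod 5: 2·t ≡ 1 (mod 5).
    The inverse of 2 mod 5 is 3 (since 2·3 = 6 = 1·5 + 1), so t ≡ 3·1 = 3 ≡ 3 (mod 5).
    Then x = 16 + 72·3 = 232, valid modulo lcm(72, 5) = 360: x ≡ 232 (mod 360).
  Combine with x ≡ 9 (mod 13); new modulus lcm = 4680.
    Write x = 232 + 360·t and substitute into x ≡ 9 (mod 13): 360·t ≡ 9 − 232 = -223 (mod 13).
    Reduce coefficients mod 13: 9·t ≡ 11 (mod 13).
    The inverse of 9 mod 13 is 3 (since 9·3 = 27 = 2·13 + 1), so t ≡ 3·11 = 33 ≡ 7 (mod 13).
    Then x = 232 + 360·7 = 2752, valid modulo lcm(360, 13) = 4680: x ≡ 2752 (mod 4680).
Verify against each original: 2752 mod 9 = 7, 2752 mod 8 = 0, 2752 mod 5 = 2, 2752 mod 13 = 9.

x ≡ 2752 (mod 4680).


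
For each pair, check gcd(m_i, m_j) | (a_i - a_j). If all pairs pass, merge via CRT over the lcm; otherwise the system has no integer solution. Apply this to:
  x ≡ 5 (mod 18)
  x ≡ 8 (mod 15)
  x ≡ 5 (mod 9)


Moduli 18, 15, 9 are not pairwise coprime, so CRT works modulo lcm(m_i) when all pairwise compatibility conditions hold.
Pairwise compatibility: gcd(m_i, m_j) must divide a_i - a_j for every pair.
Merge one congruence at a time:
  Start: x ≡ 5 (mod 18).
  Combine with x ≡ 8 (mod 15): gcd(18, 15) = 3; 8 - 5 = 3, which IS divisible by 3, so compatible.
    Write x = 5 + 18·t and substitute into x ≡ 8 (mod 15): 18·t ≡ 8 − 5 = 3 (mod 15).
    Divide the congruence (and modulus) by g = 3: 6·t ≡ 1 (mod 5).
    Reduce coefficients mod 5: 1·t ≡ 1 (mod 5).
    So t ≡ 1 (mod 5).
    Then x = 5 + 18·1 = 23, valid modulo lcm(18, 15) = 90: x ≡ 23 (mod 90).
  Combine with x ≡ 5 (mod 9): gcd(90, 9) = 9; 5 - 23 = -18, which IS divisible by 9, so compatible.
    Write x = 23 + 90·t and substitute into x ≡ 5 (mod 9): 90·t ≡ 5 − 23 = -18 (mod 9).
    Divide the congruence (and modulus) by g = 9: 10·t ≡ -2 (mod 1).
    Modulo 1 every t works; take t = 0.
    Then x = 23 + 90·0 = 23, valid modulo lcm(90, 9) = 90: x ≡ 23 (mod 90).
Verify: 23 mod 18 = 5, 23 mod 15 = 8, 23 mod 9 = 5.

x ≡ 23 (mod 90).


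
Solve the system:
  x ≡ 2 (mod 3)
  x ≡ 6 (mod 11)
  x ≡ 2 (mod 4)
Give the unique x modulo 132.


Moduli 3, 11, 4 are pairwise coprime; by CRT there is a unique solution modulo M = 3 · 11 · 4 = 132.
Solve pairwise, accumulating the modulus:
  Start with x ≡ 2 (mod 3).
  Combine with x ≡ 6 (mod 11): since gcd(3, 11) = 1, we get a unique residue mod 33.
    Write x = 2 + 3·t and substitute into x ≡ 6 (mod 11): 3·t ≡ 6 − 2 = 4 (mod 11).
    The inverse of 3 mod 11 is 4 (since 3·4 = 12 = 1·11 + 1), so t ≡ 4·4 = 16 ≡ 5 (mod 11).
    Then x = 2 + 3·5 = 17, valid modulo lcm(3, 11) = 33: x ≡ 17 (mod 33).
  Combine with x ≡ 2 (mod 4): since gcd(33, 4) = 1, we get a unique residue mod 132.
    Write x = 17 + 33·t and substitute into x ≡ 2 (mod 4): 33·t ≡ 2 − 17 = -15 (mod 4).
    Reduce coefficients mod 4: 1·t ≡ 1 (mod 4).
    So t ≡ 1 (mod 4).
    Then x = 17 + 33·1 = 50, valid modulo lcm(33, 4) = 132: x ≡ 50 (mod 132).
Verify: 50 mod 3 = 2 ✓, 50 mod 11 = 6 ✓, 50 mod 4 = 2 ✓.

x ≡ 50 (mod 132).


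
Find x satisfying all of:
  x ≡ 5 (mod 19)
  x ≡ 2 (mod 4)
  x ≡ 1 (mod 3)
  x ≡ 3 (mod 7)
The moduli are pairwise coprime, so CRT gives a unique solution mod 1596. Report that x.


Product of moduli M = 19 · 4 · 3 · 7 = 1596.
Merge one congruence at a time:
  Start: x ≡ 5 (mod 19).
  Combine with x ≡ 2 (mod 4); new modulus lcm = 76.
    Write x = 5 + 19·t and substitute into x ≡ 2 (mod 4): 19·t ≡ 2 − 5 = -3 (mod 4).
    Reduce coefficients mod 4: 3·t ≡ 1 (mod 4).
    The inverse of 3 mod 4 is 3 (since 3·3 = 9 = 2·4 + 1), so t ≡ 3·1 = 3 ≡ 3 (mod 4).
    Then x = 5 + 19·3 = 62, valid modulo lcm(19, 4) = 76: x ≡ 62 (mod 76).
  Combine with x ≡ 1 (mod 3); new modulus lcm = 228.
    Write x = 62 + 76·t and substitute into x ≡ 1 (mod 3): 76·t ≡ 1 − 62 = -61 (mod 3).
    Reduce coefficients mod 3: 1·t ≡ 2 (mod 3).
    So t ≡ 2 (mod 3).
    Then x = 62 + 76·2 = 214, valid modulo lcm(76, 3) = 228: x ≡ 214 (mod 228).
  Combine with x ≡ 3 (mod 7); new modulus lcm = 1596.
    Write x = 214 + 228·t and substitute into x ≡ 3 (mod 7): 228·t ≡ 3 − 214 = -211 (mod 7).
    Reduce coefficients mod 7: 4·t ≡ 6 (mod 7).
    The inverse of 4 mod 7 is 2 (since 4·2 = 8 = 1·7 + 1), so t ≡ 2·6 = 12 ≡ 5 (mod 7).
    Then x = 214 + 228·5 = 1354, valid modulo lcm(228, 7) = 1596: x ≡ 1354 (mod 1596).
Verify against each original: 1354 mod 19 = 5, 1354 mod 4 = 2, 1354 mod 3 = 1, 1354 mod 7 = 3.

x ≡ 1354 (mod 1596).


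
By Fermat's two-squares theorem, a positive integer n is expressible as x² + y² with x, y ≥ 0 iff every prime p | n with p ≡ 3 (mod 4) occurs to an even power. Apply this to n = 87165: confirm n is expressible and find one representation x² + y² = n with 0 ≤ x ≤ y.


Step 1: Factor n = 87165 = 3^2 · 5 · 13 · 149.
Step 2: Check the mod-4 condition on each prime factor: 3 ≡ 3 (mod 4), exponent 2 (must be even); 5 ≡ 1 (mod 4), exponent 1; 13 ≡ 1 (mod 4), exponent 1; 149 ≡ 1 (mod 4), exponent 1.
All primes ≡ 3 (mod 4) appear to even exponent (or don't appear), so by the two-squares theorem n IS expressible as a sum of two squares.
Step 3: Build a representation. Group n = k² · m with k = 3 and m = 5 · 13 · 149 = 9685 (a product of primes ≡ 1 (mod 4)); a representation of m scales to one of n via (k·x)² + (k·y)² = k²(x² + y²). Each prime p ≡ 1 (mod 4) is itself a sum of two squares; find a² by testing p − a² for a perfect square:
  5: 5 − 1² = 4 = 2² ⇒ 5 = 1² + 2².
  13: 13 − 1² = 12, 13 − 2² = 9 = 3² ⇒ 13 = 2² + 3².
  149: 149 − 1² = 148, 149 − 2² = 145, 149 − 3² = 140, 149 − 4² = 133, 149 − 5² = 124, 149 − 6² = 113, 149 − 7² = 100 = 10² ⇒ 149 = 7² + 10².
  Combine using the Brahmagupta–Fibonacci identity (a² + b²)(c² + d²) = (ac − bd)² + (ad + bc)² = (ac + bd)² + (ad − bc)²:
  5 · 13 = 65: from (1² + 2²)(2² + 3²), take (1·2 − 2·3, 1·3 + 2·2) = (2 − 6, 3 + 4) = (-4, 7); dropping signs (only squares matter) gives (4, 7); check 4² + 7² = 16 + 49 = 65 ✓.
  65 · 149 = 9685: from (4² + 7²)(7² + 10²), take (4·7 − 7·10, 4·10 + 7·7) = (28 − 70, 40 + 49) = (-42, 89); dropping signs (only squares matter) gives (42, 89); check 42² + 89² = 1764 + 7921 = 9685 ✓.
  Scale by k = 3: (3·42, 3·89) = (126, 267).
Step 4: Order so x ≤ y and verify: 126² + 267² = 15876 + 71289 = 87165 = n. ✓

n = 87165 = 126² + 267² (one valid representation with x ≤ y).


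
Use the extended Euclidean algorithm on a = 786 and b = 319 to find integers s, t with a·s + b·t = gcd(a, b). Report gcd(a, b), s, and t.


Euclidean algorithm on (786, 319) — divide until remainder is 0:
  786 = 2 · 319 + 148
  319 = 2 · 148 + 23
  148 = 6 · 23 + 10
  23 = 2 · 10 + 3
  10 = 3 · 3 + 1
  3 = 3 · 1 + 0
gcd(786, 319) = 1.
Track Bezout coefficients alongside the remainders: start with r₀ = 786 = a·1 + b·0 (s = 1, t = 0) and r₁ = 319 = a·0 + b·1 (s = 0, t = 1); each new remainder r_{k+1} = r_{k-1} − q_k·r_k inherits s_{k+1} = s_{k-1} − q_k·s_k, t_{k+1} = t_{k-1} − q_k·t_k, so r_k = a·s_k + b·t_k at every step:
  q = 2: r = 148, s = 1 − 2·0 = 1, t = 0 − 2·1 = -2  (check: 786·1 + 319·(-2) = 148)
  q = 2: r = 23, s = 0 − 2·1 = -2, t = 1 − 2·(-2) = 5  (check: 786·(-2) + 319·5 = 23)
  q = 6: r = 10, s = 1 − 6·(-2) = 13, t = -2 − 6·5 = -32  (check: 786·13 + 319·(-32) = 10)
  q = 2: r = 3, s = -2 − 2·13 = -28, t = 5 − 2·(-32) = 69  (check: 786·(-28) + 319·69 = 3)
  q = 3: r = 1, s = 13 − 3·(-28) = 97, t = -32 − 3·69 = -239  (check: 786·97 + 319·(-239) = 1)
The row with r = 1 (the gcd) gives the Bezout coefficients s = 97, t = -239.
Result: 786 · (97) + 319 · (-239) = 1.

gcd(786, 319) = 1; s = 97, t = -239 (check: 786·97 + 319·(-239) = 1).


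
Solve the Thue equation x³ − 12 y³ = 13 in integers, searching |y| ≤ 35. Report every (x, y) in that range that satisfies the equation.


The equation is x³ - 12y³ = 13. For fixed y, x³ = 12·y³ + 13, so a solution requires the RHS to be a perfect cube.
Strategy: iterate y from -35 to 35, compute RHS = 12·y³ + 13, and check whether it is a (positive or negative) perfect cube.
Check small values of y:
  y = 0: RHS = 13 is not a perfect cube.
  y = 1: RHS = 25 is not a perfect cube.
  y = -1: RHS = 1 = (1)³ ⇒ x = 1 works.
  y = 2: RHS = 109 is not a perfect cube.
  y = -2: RHS = -83 is not a perfect cube.
  y = 3: RHS = 337 is not a perfect cube.
  y = -3: RHS = -311 is not a perfect cube.
Continuing the search up to |y| = 35 finds no further solutions beyond those listed.
Collected solutions: (1, -1).

Solutions (with |y| ≤ 35): (1, -1).


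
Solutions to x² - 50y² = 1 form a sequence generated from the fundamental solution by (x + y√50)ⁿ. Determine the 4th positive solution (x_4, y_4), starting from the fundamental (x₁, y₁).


Step 1: Find the fundamental solution (x₁, y₁) of x² - 50y² = 1.
  Expand √50 as a continued fraction. a₀ = ⌊√50⌋ = 7; iterate m_{k+1} = d_k·a_k − m_k, d_{k+1} = (50 − m_{k+1}²)/d_k, a_{k+1} = ⌊(a₀ + m_{k+1})/d_{k+1}⌋ (starting m₀ = 0, d₀ = 1), with convergents p_k = a_k·p_{k-1} + p_{k-2}, q_k = a_k·q_{k-1} + q_{k-2} (p₋₁ = 1, q₋₁ = 0):
  k = 0: a₀ = 7; p₀/q₀ = 7/1; p₀² − 50·q₀² = 49 − 50 = -1.
  k = 1: m = 7, d = 1, a = ⌊(7 + 7)/1⌋ = 14; p/q = (14·7 + 1)/(14·1 + 0) = 99/14; p² − 50·q² = 9801 − 9800 = 1.
  The first convergent with p² − 50·q² = 1 gives the fundamental solution (x₁, y₁) = (99, 14).
Step 2: Apply the recurrence (x_{n+1}, y_{n+1}) = (x₁x_n + 50y₁y_n, x₁y_n + y₁x_n) repeatedly.
  From (x_1, y_1) = (99, 14): x_2 = 99·99 + 50·14·14 = 19601; y_2 = 99·14 + 14·99 = 2772.
  From (x_2, y_2) = (19601, 2772): x_3 = 99·19601 + 50·14·2772 = 3880899; y_3 = 99·2772 + 14·19601 = 548842.
  From (x_3, y_3) = (3880899, 548842): x_4 = 99·3880899 + 50·14·548842 = 768398401; y_4 = 99·548842 + 14·3880899 = 108667944.
Step 3: Verify x_4² - 50·y_4² = 590436102659356801 - 590436102659356800 = 1 (should be 1). ✓

(x_1, y_1) = (99, 14); (x_4, y_4) = (768398401, 108667944).


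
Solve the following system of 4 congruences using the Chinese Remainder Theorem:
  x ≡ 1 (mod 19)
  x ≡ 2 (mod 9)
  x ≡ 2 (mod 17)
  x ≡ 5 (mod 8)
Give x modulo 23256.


Product of moduli M = 19 · 9 · 17 · 8 = 23256.
Merge one congruence at a time:
  Start: x ≡ 1 (mod 19).
  Combine with x ≡ 2 (mod 9); new modulus lcm = 171.
    Write x = 1 + 19·t and substitute into x ≡ 2 (mod 9): 19·t ≡ 2 − 1 = 1 (mod 9).
    Reduce coefficients mod 9: 1·t ≡ 1 (mod 9).
    So t ≡ 1 (mod 9).
    Then x = 1 + 19·1 = 20, valid modulo lcm(19, 9) = 171: x ≡ 20 (mod 171).
  Combine with x ≡ 2 (mod 17); new modulus lcm = 2907.
    Write x = 20 + 171·t and substitute into x ≡ 2 (mod 17): 171·t ≡ 2 − 20 = -18 (mod 17).
    Reduce coefficients mod 17: 1·t ≡ 16 (mod 17).
    So t ≡ 16 (mod 17).
    Then x = 20 + 171·16 = 2756, valid modulo lcm(171, 17) = 2907: x ≡ 2756 (mod 2907).
  Combine with x ≡ 5 (mod 8); new modulus lcm = 23256.
    Write x = 2756 + 2907·t and substitute into x ≡ 5 (mod 8): 2907·t ≡ 5 − 2756 = -2751 (mod 8).
    Reduce coefficients mod 8: 3·t ≡ 1 (mod 8).
    The inverse of 3 mod 8 is 3 (since 3·3 = 9 = 1·8 + 1), so t ≡ 3·1 = 3 ≡ 3 (mod 8).
    Then x = 2756 + 2907·3 = 11477, valid modulo lcm(2907, 8) = 23256: x ≡ 11477 (mod 23256).
Verify against each original: 11477 mod 19 = 1, 11477 mod 9 = 2, 11477 mod 17 = 2, 11477 mod 8 = 5.

x ≡ 11477 (mod 23256).


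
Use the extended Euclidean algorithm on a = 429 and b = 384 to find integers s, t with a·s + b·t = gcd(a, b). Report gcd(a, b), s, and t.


Euclidean algorithm on (429, 384) — divide until remainder is 0:
  429 = 1 · 384 + 45
  384 = 8 · 45 + 24
  45 = 1 · 24 + 21
  24 = 1 · 21 + 3
  21 = 7 · 3 + 0
gcd(429, 384) = 3.
Track Bezout coefficients alongside the remainders: start with r₀ = 429 = a·1 + b·0 (s = 1, t = 0) and r₁ = 384 = a·0 + b·1 (s = 0, t = 1); each new remainder r_{k+1} = r_{k-1} − q_k·r_k inherits s_{k+1} = s_{k-1} − q_k·s_k, t_{k+1} = t_{k-1} − q_k·t_k, so r_k = a·s_k + b·t_k at every step:
  q = 1: r = 45, s = 1 − 1·0 = 1, t = 0 − 1·1 = -1  (check: 429·1 + 384·(-1) = 45)
  q = 8: r = 24, s = 0 − 8·1 = -8, t = 1 − 8·(-1) = 9  (check: 429·(-8) + 384·9 = 24)
  q = 1: r = 21, s = 1 − 1·(-8) = 9, t = -1 − 1·9 = -10  (check: 429·9 + 384·(-10) = 21)
  q = 1: r = 3, s = -8 − 1·9 = -17, t = 9 − 1·(-10) = 19  (check: 429·(-17) + 384·19 = 3)
The row with r = 3 (the gcd) gives the Bezout coefficients s = -17, t = 19.
Result: 429 · (-17) + 384 · (19) = 3.

gcd(429, 384) = 3; s = -17, t = 19 (check: 429·(-17) + 384·19 = 3).


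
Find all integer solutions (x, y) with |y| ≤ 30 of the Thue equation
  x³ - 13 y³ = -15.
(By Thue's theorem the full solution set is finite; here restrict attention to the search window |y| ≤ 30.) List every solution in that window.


The equation is x³ - 13y³ = -15. For fixed y, x³ = 13·y³ − 15, so a solution requires the RHS to be a perfect cube.
Strategy: iterate y from -30 to 30, compute RHS = 13·y³ − 15, and check whether it is a (positive or negative) perfect cube.
Check small values of y:
  y = 0: RHS = -15 is not a perfect cube.
  y = 1: RHS = -2 is not a perfect cube.
  y = -1: RHS = -28 is not a perfect cube.
  y = 2: RHS = 89 is not a perfect cube.
  y = -2: RHS = -119 is not a perfect cube.
  y = 3: RHS = 336 is not a perfect cube.
  y = -3: RHS = -366 is not a perfect cube.
Continuing the search up to |y| = 30 finds no solutions either.
No (x, y) in the scanned range satisfies the equation.

No integer solutions with |y| ≤ 30.


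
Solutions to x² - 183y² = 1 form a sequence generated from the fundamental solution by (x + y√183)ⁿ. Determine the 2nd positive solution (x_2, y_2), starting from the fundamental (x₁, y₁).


Step 1: Find the fundamental solution (x₁, y₁) of x² - 183y² = 1.
  Expand √183 as a continued fraction. a₀ = ⌊√183⌋ = 13; iterate m_{k+1} = d_k·a_k − m_k, d_{k+1} = (183 − m_{k+1}²)/d_k, a_{k+1} = ⌊(a₀ + m_{k+1})/d_{k+1}⌋ (starting m₀ = 0, d₀ = 1), with convergents p_k = a_k·p_{k-1} + p_{k-2}, q_k = a_k·q_{k-1} + q_{k-2} (p₋₁ = 1, q₋₁ = 0):
  k = 0: a₀ = 13; p₀/q₀ = 13/1; p₀² − 183·q₀² = 169 − 183 = -14.
  k = 1: m = 13, d = 14, a = ⌊(13 + 13)/14⌋ = 1; p/q = (1·13 + 1)/(1·1 + 0) = 14/1; p² − 183·q² = 196 − 183 = 13.
  k = 2: m = 1, d = 13, a = ⌊(13 + 1)/13⌋ = 1; p/q = (1·14 + 13)/(1·1 + 1) = 27/2; p² − 183·q² = 729 − 732 = -3.
  k = 3: m = 12, d = 3, a = ⌊(13 + 12)/3⌋ = 8; p/q = (8·27 + 14)/(8·2 + 1) = 230/17; p² − 183·q² = 52900 − 52887 = 13.
  k = 4: m = 12, d = 13, a = ⌊(13 + 12)/13⌋ = 1; p/q = (1·230 + 27)/(1·17 + 2) = 257/19; p² − 183·q² = 66049 − 66063 = -14.
  k = 5: m = 1, d = 14, a = ⌊(13 + 1)/14⌋ = 1; p/q = (1·257 + 230)/(1·19 + 17) = 487/36; p² − 183·q² = 237169 − 237168 = 1.
  The first convergent with p² − 183·q² = 1 gives the fundamental solution (x₁, y₁) = (487, 36).
Step 2: Apply the recurrence (x_{n+1}, y_{n+1}) = (x₁x_n + 183y₁y_n, x₁y_n + y₁x_n) repeatedly.
  From (x_1, y_1) = (487, 36): x_2 = 487·487 + 183·36·36 = 474337; y_2 = 487·36 + 36·487 = 35064.
Step 3: Verify x_2² - 183·y_2² = 224995589569 - 224995589568 = 1 (should be 1). ✓

(x_1, y_1) = (487, 36); (x_2, y_2) = (474337, 35064).


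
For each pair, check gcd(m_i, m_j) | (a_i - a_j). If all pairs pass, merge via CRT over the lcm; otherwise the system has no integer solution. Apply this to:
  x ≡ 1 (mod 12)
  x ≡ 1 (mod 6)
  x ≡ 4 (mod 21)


Moduli 12, 6, 21 are not pairwise coprime, so CRT works modulo lcm(m_i) when all pairwise compatibility conditions hold.
Pairwise compatibility: gcd(m_i, m_j) must divide a_i - a_j for every pair.
Merge one congruence at a time:
  Start: x ≡ 1 (mod 12).
  Combine with x ≡ 1 (mod 6): gcd(12, 6) = 6; 1 - 1 = 0, which IS divisible by 6, so compatible.
    Write x = 1 + 12·t and substitute into x ≡ 1 (mod 6): 12·t ≡ 1 − 1 = 0 (mod 6).
    Divide the congruence (and modulus) by g = 6: 2·t ≡ 0 (mod 1).
    Modulo 1 every t works; take t = 0.
    Then x = 1 + 12·0 = 1, valid modulo lcm(12, 6) = 12: x ≡ 1 (mod 12).
  Combine with x ≡ 4 (mod 21): gcd(12, 21) = 3; 4 - 1 = 3, which IS divisible by 3, so compatible.
    Write x = 1 + 12·t and substitute into x ≡ 4 (mod 21): 12·t ≡ 4 − 1 = 3 (mod 21).
    Divide the congruence (and modulus) by g = 3: 4·t ≡ 1 (mod 7).
    The inverse of 4 mod 7 is 2 (since 4·2 = 8 = 1·7 + 1), so t ≡ 2·1 = 2 ≡ 2 (mod 7).
    Then x = 1 + 12·2 = 25, valid modulo lcm(12, 21) = 84: x ≡ 25 (mod 84).
Verify: 25 mod 12 = 1, 25 mod 6 = 1, 25 mod 21 = 4.

x ≡ 25 (mod 84).


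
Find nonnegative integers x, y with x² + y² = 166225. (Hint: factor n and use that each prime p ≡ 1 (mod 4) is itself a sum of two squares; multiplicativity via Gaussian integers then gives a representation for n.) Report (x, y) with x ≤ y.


Step 1: Factor n = 166225 = 5^2 · 61 · 109.
Step 2: Check the mod-4 condition on each prime factor: 5 ≡ 1 (mod 4), exponent 2; 61 ≡ 1 (mod 4), exponent 1; 109 ≡ 1 (mod 4), exponent 1.
All primes ≡ 3 (mod 4) appear to even exponent (or don't appear), so by the two-squares theorem n IS expressible as a sum of two squares.
Step 3: Build a representation. Group n = k² · m with k = 5 and m = 61 · 109 = 6649 (a product of primes ≡ 1 (mod 4)); a representation of m scales to one of n via (k·x)² + (k·y)² = k²(x² + y²). Each prime p ≡ 1 (mod 4) is itself a sum of two squares; find a² by testing p − a² for a perfect square:
  61: 61 − 1² = 60, 61 − 2² = 57, 61 − 3² = 52, 61 − 4² = 45, 61 − 5² = 36 = 6² ⇒ 61 = 5² + 6².
  109: 109 − 1² = 108, 109 − 2² = 105, 109 − 3² = 100 = 10² ⇒ 109 = 3² + 10².
  Combine using the Brahmagupta–Fibonacci identity (a² + b²)(c² + d²) = (ac − bd)² + (ad + bc)² = (ac + bd)² + (ad − bc)²:
  61 · 109 = 6649: from (5² + 6²)(3² + 10²), take (5·3 − 6·10, 5·10 + 6·3) = (15 − 60, 50 + 18) = (-45, 68); dropping signs (only squares matter) gives (45, 68); check 45² + 68² = 2025 + 4624 = 6649 ✓.
  Scale by k = 5: (5·45, 5·68) = (225, 340).
Step 4: Order so x ≤ y and verify: 225² + 340² = 50625 + 115600 = 166225 = n. ✓

n = 166225 = 225² + 340² (one valid representation with x ≤ y).


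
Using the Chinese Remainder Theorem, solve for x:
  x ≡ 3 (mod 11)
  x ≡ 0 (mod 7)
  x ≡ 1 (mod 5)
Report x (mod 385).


Moduli 11, 7, 5 are pairwise coprime; by CRT there is a unique solution modulo M = 11 · 7 · 5 = 385.
Solve pairwise, accumulating the modulus:
  Start with x ≡ 3 (mod 11).
  Combine with x ≡ 0 (mod 7): since gcd(11, 7) = 1, we get a unique residue mod 77.
    Write x = 3 + 11·t and substitute into x ≡ 0 (mod 7): 11·t ≡ 0 − 3 = -3 (mod 7).
    Reduce coefficients mod 7: 4·t ≡ 4 (mod 7).
    The inverse of 4 mod 7 is 2 (since 4·2 = 8 = 1·7 + 1), so t ≡ 2·4 = 8 ≡ 1 (mod 7).
    Then x = 3 + 11·1 = 14, valid modulo lcm(11, 7) = 77: x ≡ 14 (mod 77).
  Combine with x ≡ 1 (mod 5): since gcd(77, 5) = 1, we get a unique residue mod 385.
    Write x = 14 + 77·t and substitute into x ≡ 1 (mod 5): 77·t ≡ 1 − 14 = -13 (mod 5).
    Reduce coefficients mod 5: 2·t ≡ 2 (mod 5).
    The inverse of 2 mod 5 is 3 (since 2·3 = 6 = 1·5 + 1), so t ≡ 3·2 = 6 ≡ 1 (mod 5).
    Then x = 14 + 77·1 = 91, valid modulo lcm(77, 5) = 385: x ≡ 91 (mod 385).
Verify: 91 mod 11 = 3 ✓, 91 mod 7 = 0 ✓, 91 mod 5 = 1 ✓.

x ≡ 91 (mod 385).


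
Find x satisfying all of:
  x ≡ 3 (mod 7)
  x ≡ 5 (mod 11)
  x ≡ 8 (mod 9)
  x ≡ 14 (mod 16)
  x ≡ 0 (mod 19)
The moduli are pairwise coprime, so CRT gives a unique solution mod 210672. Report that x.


Product of moduli M = 7 · 11 · 9 · 16 · 19 = 210672.
Merge one congruence at a time:
  Start: x ≡ 3 (mod 7).
  Combine with x ≡ 5 (mod 11); new modulus lcm = 77.
    Write x = 3 + 7·t and substitute into x ≡ 5 (mod 11): 7·t ≡ 5 − 3 = 2 (mod 11).
    The inverse of 7 mod 11 is 8 (since 7·8 = 56 = 5·11 + 1), so t ≡ 8·2 = 16 ≡ 5 (mod 11).
    Then x = 3 + 7·5 = 38, valid modulo lcm(7, 11) = 77: x ≡ 38 (mod 77).
  Combine with x ≡ 8 (mod 9); new modulus lcm = 693.
    Write x = 38 + 77·t and substitute into x ≡ 8 (mod 9): 77·t ≡ 8 − 38 = -30 (mod 9).
    Reduce coefficients mod 9: 5·t ≡ 6 (mod 9).
    The inverse of 5 mod 9 is 2 (since 5·2 = 10 = 1·9 + 1), so t ≡ 2·6 = 12 ≡ 3 (mod 9).
    Then x = 38 + 77·3 = 269, valid modulo lcm(77, 9) = 693: x ≡ 269 (mod 693).
  Combine with x ≡ 14 (mod 16); new modulus lcm = 11088.
    Write x = 269 + 693·t and substitute into x ≡ 14 (mod 16): 693·t ≡ 14 − 269 = -255 (mod 16).
    Reduce coefficients mod 16: 5·t ≡ 1 (mod 16).
    The inverse of 5 mod 16 is 13 (since 5·13 = 65 = 4·16 + 1), so t ≡ 13·1 = 13 ≡ 13 (mod 16).
    Then x = 269 + 693·13 = 9278, valid modulo lcm(693, 16) = 11088: x ≡ 9278 (mod 11088).
  Combine with x ≡ 0 (mod 19); new modulus lcm = 210672.
    Write x = 9278 + 11088·t and substitute into x ≡ 0 (mod 19): 11088·t ≡ 0 − 9278 = -9278 (mod 19).
    Reduce coefficients mod 19: 11·t ≡ 13 (mod 19).
    The inverse of 11 mod 19 is 7 (since 11·7 = 77 = 4·19 + 1), so t ≡ 7·13 = 91 ≡ 15 (mod 19).
    Then x = 9278 + 11088·15 = 175598, valid modulo lcm(11088, 19) = 210672: x ≡ 175598 (mod 210672).
Verify against each original: 175598 mod 7 = 3, 175598 mod 11 = 5, 175598 mod 9 = 8, 175598 mod 16 = 14, 175598 mod 19 = 0.

x ≡ 175598 (mod 210672).


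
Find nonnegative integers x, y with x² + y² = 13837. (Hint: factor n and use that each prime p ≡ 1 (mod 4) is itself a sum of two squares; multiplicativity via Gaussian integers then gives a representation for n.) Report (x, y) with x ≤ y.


Step 1: Factor n = 13837 = 101 · 137.
Step 2: Check the mod-4 condition on each prime factor: 101 ≡ 1 (mod 4), exponent 1; 137 ≡ 1 (mod 4), exponent 1.
All primes ≡ 3 (mod 4) appear to even exponent (or don't appear), so by the two-squares theorem n IS expressible as a sum of two squares.
Step 3: Build a representation. Here n = 101 · 137 is a product of primes ≡ 1 (mod 4). Each prime p ≡ 1 (mod 4) is itself a sum of two squares; find a² by testing p − a² for a perfect square:
  101: 101 − 1² = 100 = 10² ⇒ 101 = 1² + 10².
  137: 137 − 1² = 136, 137 − 2² = 133, 137 − 3² = 128, 137 − 4² = 121 = 11² ⇒ 137 = 4² + 11².
  Combine using the Brahmagupta–Fibonacci identity (a² + b²)(c² + d²) = (ac − bd)² + (ad + bc)² = (ac + bd)² + (ad − bc)²:
  101 · 137 = 13837: from (1² + 10²)(4² + 11²), take (1·4 − 10·11, 1·11 + 10·4) = (4 − 110, 11 + 40) = (-106, 51); dropping signs (only squares matter) gives (106, 51); check 106² + 51² = 11236 + 2601 = 13837 ✓.
Step 4: Order so x ≤ y and verify: 51² + 106² = 2601 + 11236 = 13837 = n. ✓

n = 13837 = 51² + 106² (one valid representation with x ≤ y).


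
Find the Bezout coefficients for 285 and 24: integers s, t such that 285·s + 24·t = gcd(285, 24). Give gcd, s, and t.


Euclidean algorithm on (285, 24) — divide until remainder is 0:
  285 = 11 · 24 + 21
  24 = 1 · 21 + 3
  21 = 7 · 3 + 0
gcd(285, 24) = 3.
Track Bezout coefficients alongside the remainders: start with r₀ = 285 = a·1 + b·0 (s = 1, t = 0) and r₁ = 24 = a·0 + b·1 (s = 0, t = 1); each new remainder r_{k+1} = r_{k-1} − q_k·r_k inherits s_{k+1} = s_{k-1} − q_k·s_k, t_{k+1} = t_{k-1} − q_k·t_k, so r_k = a·s_k + b·t_k at every step:
  q = 11: r = 21, s = 1 − 11·0 = 1, t = 0 − 11·1 = -11  (check: 285·1 + 24·(-11) = 21)
  q = 1: r = 3, s = 0 − 1·1 = -1, t = 1 − 1·(-11) = 12  (check: 285·(-1) + 24·12 = 3)
The row with r = 3 (the gcd) gives the Bezout coefficients s = -1, t = 12.
Result: 285 · (-1) + 24 · (12) = 3.

gcd(285, 24) = 3; s = -1, t = 12 (check: 285·(-1) + 24·12 = 3).


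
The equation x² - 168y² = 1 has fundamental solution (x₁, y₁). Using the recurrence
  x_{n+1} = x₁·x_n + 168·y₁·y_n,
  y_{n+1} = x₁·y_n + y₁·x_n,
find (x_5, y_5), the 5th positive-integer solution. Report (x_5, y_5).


Step 1: Find the fundamental solution (x₁, y₁) of x² - 168y² = 1.
  Expand √168 as a continued fraction. a₀ = ⌊√168⌋ = 12; iterate m_{k+1} = d_k·a_k − m_k, d_{k+1} = (168 − m_{k+1}²)/d_k, a_{k+1} = ⌊(a₀ + m_{k+1})/d_{k+1}⌋ (starting m₀ = 0, d₀ = 1), with convergents p_k = a_k·p_{k-1} + p_{k-2}, q_k = a_k·q_{k-1} + q_{k-2} (p₋₁ = 1, q₋₁ = 0):
  k = 0: a₀ = 12; p₀/q₀ = 12/1; p₀² − 168·q₀² = 144 − 168 = -24.
  k = 1: m = 12, d = 24, a = ⌊(12 + 12)/24⌋ = 1; p/q = (1·12 + 1)/(1·1 + 0) = 13/1; p² − 168·q² = 169 − 168 = 1.
  The first convergent with p² − 168·q² = 1 gives the fundamental solution (x₁, y₁) = (13, 1).
Step 2: Apply the recurrence (x_{n+1}, y_{n+1}) = (x₁x_n + 168y₁y_n, x₁y_n + y₁x_n) repeatedly.
  From (x_1, y_1) = (13, 1): x_2 = 13·13 + 168·1·1 = 337; y_2 = 13·1 + 1·13 = 26.
  From (x_2, y_2) = (337, 26): x_3 = 13·337 + 168·1·26 = 8749; y_3 = 13·26 + 1·337 = 675.
  From (x_3, y_3) = (8749, 675): x_4 = 13·8749 + 168·1·675 = 227137; y_4 = 13·675 + 1·8749 = 17524.
  From (x_4, y_4) = (227137, 17524): x_5 = 13·227137 + 168·1·17524 = 5896813; y_5 = 13·17524 + 1·227137 = 454949.
Step 3: Verify x_5² - 168·y_5² = 34772403556969 - 34772403556968 = 1 (should be 1). ✓

(x_1, y_1) = (13, 1); (x_5, y_5) = (5896813, 454949).


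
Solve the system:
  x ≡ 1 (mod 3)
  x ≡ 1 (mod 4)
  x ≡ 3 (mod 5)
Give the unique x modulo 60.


Moduli 3, 4, 5 are pairwise coprime; by CRT there is a unique solution modulo M = 3 · 4 · 5 = 60.
Solve pairwise, accumulating the modulus:
  Start with x ≡ 1 (mod 3).
  Combine with x ≡ 1 (mod 4): since gcd(3, 4) = 1, we get a unique residue mod 12.
    Write x = 1 + 3·t and substitute into x ≡ 1 (mod 4): 3·t ≡ 1 − 1 = 0 (mod 4).
    The inverse of 3 mod 4 is 3 (since 3·3 = 9 = 2·4 + 1), so t ≡ 3·0 = 0 ≡ 0 (mod 4).
    Then x = 1 + 3·0 = 1, valid modulo lcm(3, 4) = 12: x ≡ 1 (mod 12).
  Combine with x ≡ 3 (mod 5): since gcd(12, 5) = 1, we get a unique residue mod 60.
    Write x = 1 + 12·t and substitute into x ≡ 3 (mod 5): 12·t ≡ 3 − 1 = 2 (mod 5).
    Reduce coefficients mod 5: 2·t ≡ 2 (mod 5).
    The inverse of 2 mod 5 is 3 (since 2·3 = 6 = 1·5 + 1), so t ≡ 3·2 = 6 ≡ 1 (mod 5).
    Then x = 1 + 12·1 = 13, valid modulo lcm(12, 5) = 60: x ≡ 13 (mod 60).
Verify: 13 mod 3 = 1 ✓, 13 mod 4 = 1 ✓, 13 mod 5 = 3 ✓.

x ≡ 13 (mod 60).


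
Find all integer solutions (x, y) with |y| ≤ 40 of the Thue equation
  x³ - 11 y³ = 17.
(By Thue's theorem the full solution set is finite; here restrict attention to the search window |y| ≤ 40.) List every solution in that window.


The equation is x³ - 11y³ = 17. For fixed y, x³ = 11·y³ + 17, so a solution requires the RHS to be a perfect cube.
Strategy: iterate y from -40 to 40, compute RHS = 11·y³ + 17, and check whether it is a (positive or negative) perfect cube.
Check small values of y:
  y = 0: RHS = 17 is not a perfect cube.
  y = 1: RHS = 28 is not a perfect cube.
  y = -1: RHS = 6 is not a perfect cube.
  y = 2: RHS = 105 is not a perfect cube.
  y = -2: RHS = -71 is not a perfect cube.
  y = 3: RHS = 314 is not a perfect cube.
  y = -3: RHS = -280 is not a perfect cube.
Continuing the search up to |y| = 40 finds no solutions either.
No (x, y) in the scanned range satisfies the equation.

No integer solutions with |y| ≤ 40.


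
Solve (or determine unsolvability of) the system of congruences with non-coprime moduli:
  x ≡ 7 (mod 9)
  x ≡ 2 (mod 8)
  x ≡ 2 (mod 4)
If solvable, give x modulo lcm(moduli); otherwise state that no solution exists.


Moduli 9, 8, 4 are not pairwise coprime, so CRT works modulo lcm(m_i) when all pairwise compatibility conditions hold.
Pairwise compatibility: gcd(m_i, m_j) must divide a_i - a_j for every pair.
Merge one congruence at a time:
  Start: x ≡ 7 (mod 9).
  Combine with x ≡ 2 (mod 8): gcd(9, 8) = 1; 2 - 7 = -5, which IS divisible by 1, so compatible.
    Write x = 7 + 9·t and substitute into x ≡ 2 (mod 8): 9·t ≡ 2 − 7 = -5 (mod 8).
    Reduce coefficients mod 8: 1·t ≡ 3 (mod 8).
    So t ≡ 3 (mod 8).
    Then x = 7 + 9·3 = 34, valid modulo lcm(9, 8) = 72: x ≡ 34 (mod 72).
  Combine with x ≡ 2 (mod 4): gcd(72, 4) = 4; 2 - 34 = -32, which IS divisible by 4, so compatible.
    Write x = 34 + 72·t and substitute into x ≡ 2 (mod 4): 72·t ≡ 2 − 34 = -32 (mod 4).
    Divide the congruence (and modulus) by g = 4: 18·t ≡ -8 (mod 1).
    Modulo 1 every t works; take t = 0.
    Then x = 34 + 72·0 = 34, valid modulo lcm(72, 4) = 72: x ≡ 34 (mod 72).
Verify: 34 mod 9 = 7, 34 mod 8 = 2, 34 mod 4 = 2.

x ≡ 34 (mod 72).


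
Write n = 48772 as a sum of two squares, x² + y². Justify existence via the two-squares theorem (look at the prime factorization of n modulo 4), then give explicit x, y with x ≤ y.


Step 1: Factor n = 48772 = 2^2 · 89 · 137.
Step 2: Check the mod-4 condition on each prime factor: 2 = 2 (special); 89 ≡ 1 (mod 4), exponent 1; 137 ≡ 1 (mod 4), exponent 1.
All primes ≡ 3 (mod 4) appear to even exponent (or don't appear), so by the two-squares theorem n IS expressible as a sum of two squares.
Step 3: Build a representation. Group n = k² · m with k = 2 and m = 89 · 137 = 12193 (a product of primes ≡ 1 (mod 4)); a representation of m scales to one of n via (k·x)² + (k·y)² = k²(x² + y²). Each prime p ≡ 1 (mod 4) is itself a sum of two squares; find a² by testing p − a² for a perfect square:
  89: 89 − 1² = 88, 89 − 2² = 85, 89 − 3² = 80, 89 − 4² = 73, 89 − 5² = 64 = 8² ⇒ 89 = 5² + 8².
  137: 137 − 1² = 136, 137 − 2² = 133, 137 − 3² = 128, 137 − 4² = 121 = 11² ⇒ 137 = 4² + 11².
  Combine using the Brahmagupta–Fibonacci identity (a² + b²)(c² + d²) = (ac − bd)² + (ad + bc)² = (ac + bd)² + (ad − bc)²:
  89 · 137 = 12193: from (5² + 8²)(4² + 11²), take (5·4 − 8·11, 5·11 + 8·4) = (20 − 88, 55 + 32) = (-68, 87); dropping signs (only squares matter) gives (68, 87); check 68² + 87² = 4624 + 7569 = 12193 ✓.
  Scale by k = 2: (2·68, 2·87) = (136, 174).
Step 4: Order so x ≤ y and verify: 136² + 174² = 18496 + 30276 = 48772 = n. ✓

n = 48772 = 136² + 174² (one valid representation with x ≤ y).


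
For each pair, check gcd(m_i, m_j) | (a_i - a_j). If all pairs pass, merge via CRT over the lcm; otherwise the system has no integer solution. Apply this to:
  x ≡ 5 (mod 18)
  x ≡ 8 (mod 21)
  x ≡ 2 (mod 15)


Moduli 18, 21, 15 are not pairwise coprime, so CRT works modulo lcm(m_i) when all pairwise compatibility conditions hold.
Pairwise compatibility: gcd(m_i, m_j) must divide a_i - a_j for every pair.
Merge one congruence at a time:
  Start: x ≡ 5 (mod 18).
  Combine with x ≡ 8 (mod 21): gcd(18, 21) = 3; 8 - 5 = 3, which IS divisible by 3, so compatible.
    Write x = 5 + 18·t and substitute into x ≡ 8 (mod 21): 18·t ≡ 8 − 5 = 3 (mod 21).
    Divide the congruence (and modulus) by g = 3: 6·t ≡ 1 (mod 7).
    The inverse of 6 mod 7 is 6 (since 6·6 = 36 = 5·7 + 1), so t ≡ 6·1 = 6 ≡ 6 (mod 7).
    Then x = 5 + 18·6 = 113, valid modulo lcm(18, 21) = 126: x ≡ 113 (mod 126).
  Combine with x ≡ 2 (mod 15): gcd(126, 15) = 3; 2 - 113 = -111, which IS divisible by 3, so compatible.
    Write x = 113 + 126·t and substitute into x ≡ 2 (mod 15): 126·t ≡ 2 − 113 = -111 (mod 15).
    Divide the congruence (and modulus) by g = 3: 42·t ≡ -37 (mod 5).
    Reduce coefficients mod 5: 2·t ≡ 3 (mod 5).
    The inverse of 2 mod 5 is 3 (since 2·3 = 6 = 1·5 + 1), so t ≡ 3·3 = 9 ≡ 4 (mod 5).
    Then x = 113 + 126·4 = 617, valid modulo lcm(126, 15) = 630: x ≡ 617 (mod 630).
Verify: 617 mod 18 = 5, 617 mod 21 = 8, 617 mod 15 = 2.

x ≡ 617 (mod 630).


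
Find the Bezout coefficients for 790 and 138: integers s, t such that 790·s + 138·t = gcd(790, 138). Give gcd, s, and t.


Euclidean algorithm on (790, 138) — divide until remainder is 0:
  790 = 5 · 138 + 100
  138 = 1 · 100 + 38
  100 = 2 · 38 + 24
  38 = 1 · 24 + 14
  24 = 1 · 14 + 10
  14 = 1 · 10 + 4
  10 = 2 · 4 + 2
  4 = 2 · 2 + 0
gcd(790, 138) = 2.
Track Bezout coefficients alongside the remainders: start with r₀ = 790 = a·1 + b·0 (s = 1, t = 0) and r₁ = 138 = a·0 + b·1 (s = 0, t = 1); each new remainder r_{k+1} = r_{k-1} − q_k·r_k inherits s_{k+1} = s_{k-1} − q_k·s_k, t_{k+1} = t_{k-1} − q_k·t_k, so r_k = a·s_k + b·t_k at every step:
  q = 5: r = 100, s = 1 − 5·0 = 1, t = 0 − 5·1 = -5  (check: 790·1 + 138·(-5) = 100)
  q = 1: r = 38, s = 0 − 1·1 = -1, t = 1 − 1·(-5) = 6  (check: 790·(-1) + 138·6 = 38)
  q = 2: r = 24, s = 1 − 2·(-1) = 3, t = -5 − 2·6 = -17  (check: 790·3 + 138·(-17) = 24)
  q = 1: r = 14, s = -1 − 1·3 = -4, t = 6 − 1·(-17) = 23  (check: 790·(-4) + 138·23 = 14)
  q = 1: r = 10, s = 3 − 1·(-4) = 7, t = -17 − 1·23 = -40  (check: 790·7 + 138·(-40) = 10)
  q = 1: r = 4, s = -4 − 1·7 = -11, t = 23 − 1·(-40) = 63  (check: 790·(-11) + 138·63 = 4)
  q = 2: r = 2, s = 7 − 2·(-11) = 29, t = -40 − 2·63 = -166  (check: 790·29 + 138·(-166) = 2)
The row with r = 2 (the gcd) gives the Bezout coefficients s = 29, t = -166.
Result: 790 · (29) + 138 · (-166) = 2.

gcd(790, 138) = 2; s = 29, t = -166 (check: 790·29 + 138·(-166) = 2).


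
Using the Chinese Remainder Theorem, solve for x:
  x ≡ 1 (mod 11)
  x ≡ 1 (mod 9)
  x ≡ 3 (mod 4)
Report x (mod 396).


Moduli 11, 9, 4 are pairwise coprime; by CRT there is a unique solution modulo M = 11 · 9 · 4 = 396.
Solve pairwise, accumulating the modulus:
  Start with x ≡ 1 (mod 11).
  Combine with x ≡ 1 (mod 9): since gcd(11, 9) = 1, we get a unique residue mod 99.
    Write x = 1 + 11·t and substitute into x ≡ 1 (mod 9): 11·t ≡ 1 − 1 = 0 (mod 9).
    Reduce coefficients mod 9: 2·t ≡ 0 (mod 9).
    The inverse of 2 mod 9 is 5 (since 2·5 = 10 = 1·9 + 1), so t ≡ 5·0 = 0 ≡ 0 (mod 9).
    Then x = 1 + 11·0 = 1, valid modulo lcm(11, 9) = 99: x ≡ 1 (mod 99).
  Combine with x ≡ 3 (mod 4): since gcd(99, 4) = 1, we get a unique residue mod 396.
    Write x = 1 + 99·t and substitute into x ≡ 3 (mod 4): 99·t ≡ 3 − 1 = 2 (mod 4).
    Reduce coefficients mod 4: 3·t ≡ 2 (mod 4).
    The inverse of 3 mod 4 is 3 (since 3·3 = 9 = 2·4 + 1), so t ≡ 3·2 = 6 ≡ 2 (mod 4).
    Then x = 1 + 99·2 = 199, valid modulo lcm(99, 4) = 396: x ≡ 199 (mod 396).
Verify: 199 mod 11 = 1 ✓, 199 mod 9 = 1 ✓, 199 mod 4 = 3 ✓.

x ≡ 199 (mod 396).
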